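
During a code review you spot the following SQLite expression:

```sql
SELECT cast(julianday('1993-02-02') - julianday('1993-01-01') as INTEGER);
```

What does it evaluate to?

30 days remain in January 1993 after the 1st (31 − 1).
Then 2 days into February 1993.
Total: 30 + 2 = 32.

32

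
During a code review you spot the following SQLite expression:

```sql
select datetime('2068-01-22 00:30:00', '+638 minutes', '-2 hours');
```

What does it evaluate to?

638 minutes = 10h 38m; +638 minutes from 2068-01-22 00:30:00 is 2068-01-22 11:08:00.
-2 hours from 2068-01-22 11:08:00 is 2068-01-22 09:08:00.

2068-01-22 09:08:00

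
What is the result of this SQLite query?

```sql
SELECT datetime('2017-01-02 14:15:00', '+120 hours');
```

+120 hours from 2017-01-02 14:15:00 is 2017-01-07 14:15:00 (crosses midnight).

2017-01-07 14:15:00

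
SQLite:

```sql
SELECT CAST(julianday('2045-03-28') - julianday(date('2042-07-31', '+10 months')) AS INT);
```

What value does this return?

667

Adding +10 months to 2042-07-31 gives 2043-05-31.
0 days remain in May 2043 after the 31st (31 − 31).
Full months from June 2043 through February 2045 contribute their day counts.
Then 28 days into March 2045.
Total: 0 + 30 + 31 + 31 + 30 + 31 + 30 + 31 + 31 + 29 + 31 + 30 + 31 + 30 + 31 + 31 + 30 + 31 + 30 + 31 + 31 + 28 + 28 = 667.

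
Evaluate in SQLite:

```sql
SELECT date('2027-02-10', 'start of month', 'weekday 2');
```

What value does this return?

2027-02-02

`start of month` rewinds 2027-02-10 to 2027-02-01.
`weekday 2` advances to the next Tuesday; 2027-02-01 is a Monday, so it moves forward to 2027-02-02.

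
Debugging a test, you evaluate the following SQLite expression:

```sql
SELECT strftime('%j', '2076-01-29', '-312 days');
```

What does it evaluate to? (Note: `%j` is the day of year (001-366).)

First apply '-312 days': 2076-01-29 → 2075-03-23.
Day-of-year for 2075-03-23: days since 2075-01-01 inclusive = 82, zero-padded to 082.

082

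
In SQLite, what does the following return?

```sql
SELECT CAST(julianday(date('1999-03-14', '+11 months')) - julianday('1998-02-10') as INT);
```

734

Adding +11 months to 1999-03-14 gives 2000-02-14.
18 days remain in February 1998 after the 10th (28 − 10).
Full months from March 1998 through January 2000 contribute their day counts.
Then 14 days into February 2000.
Total: 18 + 31 + 30 + 31 + 30 + 31 + 31 + 30 + 31 + 30 + 31 + 31 + 28 + 31 + 30 + 31 + 30 + 31 + 31 + 30 + 31 + 30 + 31 + 31 + 14 = 734.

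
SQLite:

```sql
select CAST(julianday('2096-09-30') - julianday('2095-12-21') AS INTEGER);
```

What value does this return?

10 days remain in December 2095 after the 21st (31 − 21).
Full months from January 2096 through August 2096 contribute their day counts.
Then 30 days into September 2096.
Total: 10 + 31 + 29 + 31 + 30 + 31 + 30 + 31 + 31 + 30 = 284.

284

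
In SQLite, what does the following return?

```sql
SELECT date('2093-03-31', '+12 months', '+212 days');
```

2094-10-29

Adding +12 months to 2093-03-31 gives 2094-03-31.
Applying '+212 days' to 2094-03-31: counting 212 days forward gives 2094-10-29.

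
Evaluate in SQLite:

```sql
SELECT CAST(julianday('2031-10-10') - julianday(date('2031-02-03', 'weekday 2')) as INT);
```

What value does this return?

`weekday 2` advances to the next Tuesday; 2031-02-03 is a Monday, so it moves forward to 2031-02-04.
24 days remain in February 2031 after the 4th (28 − 4).
Full months from March 2031 through September 2031 contribute their day counts.
Then 10 days into October 2031.
Total: 24 + 31 + 30 + 31 + 30 + 31 + 31 + 30 + 10 = 248.

248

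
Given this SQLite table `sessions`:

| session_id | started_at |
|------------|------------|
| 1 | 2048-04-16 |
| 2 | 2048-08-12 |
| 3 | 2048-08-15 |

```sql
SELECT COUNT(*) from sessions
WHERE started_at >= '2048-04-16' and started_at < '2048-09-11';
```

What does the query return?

Rows in [2048-04-16, 2048-09-11): 2048-04-16, 2048-08-12, 2048-08-15 → 3 rows.

3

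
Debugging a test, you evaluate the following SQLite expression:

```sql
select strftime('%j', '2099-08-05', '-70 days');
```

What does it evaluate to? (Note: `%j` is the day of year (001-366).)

147

First apply '-70 days': 2099-08-05 → 2099-05-27.
Day-of-year for 2099-05-27: days since 2099-01-01 inclusive = 147, zero-padded to 147.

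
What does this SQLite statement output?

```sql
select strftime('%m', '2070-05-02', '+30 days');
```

06

First apply '+30 days': 2070-05-02 → 2070-06-01.
`%m` extracts the 2-digit month (01-12): 06.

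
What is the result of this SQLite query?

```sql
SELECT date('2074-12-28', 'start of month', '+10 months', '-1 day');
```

`start of month` rewinds 2074-12-28 to 2074-12-01.
Adding +10 months to 2074-12-01 gives 2075-10-01.
Going back 1 day from 2075-10-01 reaches 2075-09-30 (last day of September, 30 days).

2075-09-30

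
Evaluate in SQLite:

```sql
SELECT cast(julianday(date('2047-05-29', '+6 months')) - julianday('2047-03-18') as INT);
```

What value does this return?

Adding +6 months to 2047-05-29 gives 2047-11-29.
13 days remain in March 2047 after the 18th (31 − 18).
Full months from April 2047 through October 2047 contribute their day counts.
Then 29 days into November 2047.
Total: 13 + 30 + 31 + 30 + 31 + 31 + 30 + 31 + 29 = 256.

256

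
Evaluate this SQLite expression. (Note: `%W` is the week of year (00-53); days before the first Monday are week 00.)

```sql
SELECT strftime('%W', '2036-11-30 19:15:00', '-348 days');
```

First apply '-348 days': 2036-11-30 19:15:00 → 2035-12-18 19:15:00.
2035-12-18 is a Tuesday. SQLite's %W counts Mondays since the year started; the result is 51.

51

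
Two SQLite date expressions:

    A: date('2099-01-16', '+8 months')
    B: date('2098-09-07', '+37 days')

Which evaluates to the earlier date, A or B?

B

A = 2099-09-16.
B = 2098-10-14.
B is earlier.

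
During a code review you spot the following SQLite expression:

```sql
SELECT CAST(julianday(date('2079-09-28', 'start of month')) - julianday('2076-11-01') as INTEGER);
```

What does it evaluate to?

1034

`start of month` rewinds 2079-09-28 to 2079-09-01.
29 days remain in November 2076 after the 1st (30 − 1).
Full months from December 2076 through August 2079 contribute their day counts.
Then 1 day into September 2079.
Total: 29 + 31 + 31 + 28 + 31 + 30 + 31 + 30 + 31 + 31 + 30 + 31 + 30 + 31 + 31 + 28 + 31 + 30 + 31 + 30 + 31 + 31 + 30 + 31 + 30 + 31 + 31 + 28 + 31 + 30 + 31 + 30 + 31 + 31 + 1 = 1034.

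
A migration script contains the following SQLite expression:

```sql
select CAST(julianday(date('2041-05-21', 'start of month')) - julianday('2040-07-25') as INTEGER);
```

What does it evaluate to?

`start of month` rewinds 2041-05-21 to 2041-05-01.
6 days remain in July 2040 after the 25th (31 − 25).
Full months from August 2040 through April 2041 contribute their day counts.
Then 1 day into May 2041.
Total: 6 + 31 + 30 + 31 + 30 + 31 + 31 + 28 + 31 + 30 + 1 = 280.

280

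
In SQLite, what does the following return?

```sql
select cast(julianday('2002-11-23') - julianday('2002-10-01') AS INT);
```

30 days remain in October 2002 after the 1st (31 − 1).
Then 23 days into November 2002.
Total: 30 + 23 = 53.

53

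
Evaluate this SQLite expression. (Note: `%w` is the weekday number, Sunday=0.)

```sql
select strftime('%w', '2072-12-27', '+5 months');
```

First apply '+5 months': 2072-12-27 → 2073-05-27.
2073-05-27 is a Saturday; with Sunday=0 that is 6.

6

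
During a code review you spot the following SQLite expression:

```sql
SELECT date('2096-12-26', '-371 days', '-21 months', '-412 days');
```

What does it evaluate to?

Applying '-371 days' to 2096-12-26: counting 371 days back gives 2095-12-21.
Adding -21 months to 2095-12-21 gives 2094-03-21.
Applying '-412 days' to 2094-03-21: counting 412 days back gives 2093-02-02.

2093-02-02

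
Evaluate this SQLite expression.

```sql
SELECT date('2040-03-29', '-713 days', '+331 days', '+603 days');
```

Applying '-713 days' to 2040-03-29: counting 713 days back gives 2038-04-16.
Applying '+331 days' to 2038-04-16: counting 331 days forward gives 2039-03-13.
Applying '+603 days' to 2039-03-13: counting 603 days forward gives 2040-11-05.

2040-11-05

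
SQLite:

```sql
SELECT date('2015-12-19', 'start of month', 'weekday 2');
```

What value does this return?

`start of month` rewinds 2015-12-19 to 2015-12-01.
`weekday 2` advances to the next Tuesday; 2015-12-01 is already a Tuesday, so it stays at 2015-12-01.

2015-12-01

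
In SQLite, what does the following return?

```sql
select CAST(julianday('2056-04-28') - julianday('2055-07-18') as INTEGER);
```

285

13 days remain in July 2055 after the 18th (31 − 18).
Full months from August 2055 through March 2056 contribute their day counts.
Then 28 days into April 2056.
Total: 13 + 31 + 30 + 31 + 30 + 31 + 31 + 29 + 31 + 28 = 285.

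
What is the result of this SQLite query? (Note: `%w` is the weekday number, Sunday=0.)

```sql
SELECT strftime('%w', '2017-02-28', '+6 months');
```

1

First apply '+6 months': 2017-02-28 → 2017-08-28.
2017-08-28 is a Monday; with Sunday=0 that is 1.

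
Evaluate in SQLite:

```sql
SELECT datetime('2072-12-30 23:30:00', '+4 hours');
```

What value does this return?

+4 hours from 2072-12-30 23:30:00 is 2072-12-31 03:30:00 (crosses midnight).

2072-12-31 03:30:00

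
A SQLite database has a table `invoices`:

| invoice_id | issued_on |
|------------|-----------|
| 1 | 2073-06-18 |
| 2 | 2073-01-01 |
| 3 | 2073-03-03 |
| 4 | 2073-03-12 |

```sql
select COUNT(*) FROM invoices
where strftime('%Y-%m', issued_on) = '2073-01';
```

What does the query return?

Rows with year-month 2073-01: 2073-01-01 → 1.

1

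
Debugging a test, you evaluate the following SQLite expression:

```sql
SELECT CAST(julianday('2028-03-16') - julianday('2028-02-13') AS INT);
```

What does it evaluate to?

16 days remain in February 2028 after the 13th (29 − 13).
Then 16 days into March 2028.
Total: 16 + 16 = 32.

32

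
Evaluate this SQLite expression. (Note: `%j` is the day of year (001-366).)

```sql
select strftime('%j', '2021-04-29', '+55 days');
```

First apply '+55 days': 2021-04-29 → 2021-06-23.
Day-of-year for 2021-06-23: days since 2021-01-01 inclusive = 174, zero-padded to 174.

174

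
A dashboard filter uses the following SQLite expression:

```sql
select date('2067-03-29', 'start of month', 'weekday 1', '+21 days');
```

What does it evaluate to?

2067-03-28

`start of month` rewinds 2067-03-29 to 2067-03-01.
`weekday 1` advances to the next Monday; 2067-03-01 is a Tuesday, so it moves forward to 2067-03-07.
Advancing 21 more days within March lands on 2067-03-28.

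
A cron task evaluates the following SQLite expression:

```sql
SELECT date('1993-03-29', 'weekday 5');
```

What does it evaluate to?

1993-04-02

`weekday 5` advances to the next Friday; 1993-03-29 is a Monday, so it moves forward to 1993-04-02.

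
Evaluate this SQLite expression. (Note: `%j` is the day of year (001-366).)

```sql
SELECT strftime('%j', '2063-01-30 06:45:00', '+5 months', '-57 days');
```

First apply '+5 months', '-57 days': 2063-01-30 06:45:00 → 2063-05-04 06:45:00.
Day-of-year for 2063-05-04: days since 2063-01-01 inclusive = 124, zero-padded to 124.

124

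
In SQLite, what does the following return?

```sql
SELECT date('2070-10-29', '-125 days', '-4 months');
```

2070-02-26

Applying '-125 days' to 2070-10-29: counting 125 days back gives 2070-06-26.
Adding -4 months to 2070-06-26 gives 2070-02-26.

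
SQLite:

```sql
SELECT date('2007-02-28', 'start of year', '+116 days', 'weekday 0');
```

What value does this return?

2007-04-29

`start of year` rewinds 2007-02-28 to 2007-01-01.
Applying '+116 days' to 2007-01-01: counting 116 days forward gives 2007-04-27.
`weekday 0` advances to the next Sunday; 2007-04-27 is a Friday, so it moves forward to 2007-04-29.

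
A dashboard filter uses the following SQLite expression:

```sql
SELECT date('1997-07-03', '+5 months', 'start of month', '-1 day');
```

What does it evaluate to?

Adding +5 months to 1997-07-03 gives 1997-12-03.
`start of month` rewinds 1997-12-03 to 1997-12-01.
Going back 1 day from 1997-12-01 reaches 1997-11-30 (last day of November, 30 days).

1997-11-30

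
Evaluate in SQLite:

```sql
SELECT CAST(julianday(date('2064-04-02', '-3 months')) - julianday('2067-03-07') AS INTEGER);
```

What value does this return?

-1160

Adding -3 months to 2064-04-02 gives 2064-01-02.
29 days remain in January 2064 after the 2nd (31 − 2).
Full months from February 2064 through February 2067 contribute their day counts.
Then 7 days into March 2067.
Total: 29 + 29 + 31 + 30 + 31 + 30 + 31 + 31 + 30 + 31 + 30 + 31 + 31 + 28 + 31 + 30 + 31 + 30 + 31 + 31 + 30 + 31 + 30 + 31 + 31 + 28 + 31 + 30 + 31 + 30 + 31 + 31 + 30 + 31 + 30 + 31 + 31 + 28 + 7 = 1160.
The subtraction is earlier − later, so the result is −1160 → -1160.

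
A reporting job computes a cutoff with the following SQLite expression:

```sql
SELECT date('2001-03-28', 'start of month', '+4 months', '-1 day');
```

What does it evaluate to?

`start of month` rewinds 2001-03-28 to 2001-03-01.
Adding +4 months to 2001-03-01 gives 2001-07-01.
Going back 1 day from 2001-07-01 reaches 2001-06-30 (last day of June, 30 days).

2001-06-30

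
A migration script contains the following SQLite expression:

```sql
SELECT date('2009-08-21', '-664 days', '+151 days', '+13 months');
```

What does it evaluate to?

Applying '-664 days' to 2009-08-21: counting 664 days back gives 2007-10-27.
Applying '+151 days' to 2007-10-27: counting 151 days forward gives 2008-03-26.
Adding +13 months to 2008-03-26 gives 2009-04-26.

2009-04-26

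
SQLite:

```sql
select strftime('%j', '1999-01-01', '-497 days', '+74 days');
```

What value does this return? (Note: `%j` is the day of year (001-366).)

308

First apply '-497 days', '+74 days': 1999-01-01 → 1997-11-04.
Day-of-year for 1997-11-04: days since 1997-01-01 inclusive = 308, zero-padded to 308.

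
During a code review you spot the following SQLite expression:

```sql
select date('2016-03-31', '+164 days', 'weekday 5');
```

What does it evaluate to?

2016-09-16

Applying '+164 days' to 2016-03-31: counting 164 days forward gives 2016-09-11.
`weekday 5` advances to the next Friday; 2016-09-11 is a Sunday, so it moves forward to 2016-09-16.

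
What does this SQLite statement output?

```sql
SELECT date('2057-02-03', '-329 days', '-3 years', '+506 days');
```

Applying '-329 days' to 2057-02-03: counting 329 days back gives 2056-03-11.
Adding -3 years to 2056-03-11 gives 2053-03-11.
Applying '+506 days' to 2053-03-11: counting 506 days forward gives 2054-07-30.

2054-07-30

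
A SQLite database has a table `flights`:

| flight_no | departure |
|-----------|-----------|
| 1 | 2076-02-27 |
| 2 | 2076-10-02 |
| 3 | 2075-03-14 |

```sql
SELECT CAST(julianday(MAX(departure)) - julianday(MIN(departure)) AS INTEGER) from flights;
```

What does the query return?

MIN = 2075-03-14, MAX = 2076-10-02.
17 days remain in March 2075 after the 14th (31 − 14).
Full months from April 2075 through September 2076 contribute their day counts.
Then 2 days into October 2076.
Total: 17 + 30 + 31 + 30 + 31 + 31 + 30 + 31 + 30 + 31 + 31 + 29 + 31 + 30 + 31 + 30 + 31 + 31 + 30 + 2 = 568.

568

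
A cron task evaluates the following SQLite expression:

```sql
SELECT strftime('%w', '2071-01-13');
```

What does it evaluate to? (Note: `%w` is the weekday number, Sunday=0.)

2

2071-01-13 is a Tuesday; with Sunday=0 that is 2.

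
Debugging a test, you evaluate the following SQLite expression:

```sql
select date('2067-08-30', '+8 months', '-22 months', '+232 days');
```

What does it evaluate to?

2067-02-17

Adding +8 months to 2067-08-30 gives 2068-04-30.
Adding -22 months to 2068-04-30 gives 2066-06-30.
Applying '+232 days' to 2066-06-30: counting 232 days forward gives 2067-02-17.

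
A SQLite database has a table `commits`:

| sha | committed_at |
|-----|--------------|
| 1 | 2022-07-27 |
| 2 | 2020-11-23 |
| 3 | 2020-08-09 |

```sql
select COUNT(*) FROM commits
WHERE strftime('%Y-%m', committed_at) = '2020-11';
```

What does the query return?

1

Rows with year-month 2020-11: 2020-11-23 → 1.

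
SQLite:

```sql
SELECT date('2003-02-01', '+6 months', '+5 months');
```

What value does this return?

Adding +6 months to 2003-02-01 gives 2003-08-01.
Adding +5 months to 2003-08-01 gives 2004-01-01.

2004-01-01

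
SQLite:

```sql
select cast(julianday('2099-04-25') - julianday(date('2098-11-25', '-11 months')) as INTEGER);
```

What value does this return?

486

Adding -11 months to 2098-11-25 gives 2097-12-25.
6 days remain in December 2097 after the 25th (31 − 25).
Full months from January 2098 through March 2099 contribute their day counts.
Then 25 days into April 2099.
Total: 6 + 31 + 28 + 31 + 30 + 31 + 30 + 31 + 31 + 30 + 31 + 30 + 31 + 31 + 28 + 31 + 25 = 486.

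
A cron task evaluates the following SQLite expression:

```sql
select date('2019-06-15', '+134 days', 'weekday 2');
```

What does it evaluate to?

Applying '+134 days' to 2019-06-15: counting 134 days forward gives 2019-10-27.
`weekday 2` advances to the next Tuesday; 2019-10-27 is a Sunday, so it moves forward to 2019-10-29.

2019-10-29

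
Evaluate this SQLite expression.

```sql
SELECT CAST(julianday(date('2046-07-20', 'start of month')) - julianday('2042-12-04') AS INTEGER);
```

`start of month` rewinds 2046-07-20 to 2046-07-01.
27 days remain in December 2042 after the 4th (31 − 4).
Full months from January 2043 through June 2046 contribute their day counts.
Then 1 day into July 2046.
Total: 27 + 31 + 28 + 31 + 30 + 31 + 30 + 31 + 31 + 30 + 31 + 30 + 31 + 31 + 29 + 31 + 30 + 31 + 30 + 31 + 31 + 30 + 31 + 30 + 31 + 31 + 28 + 31 + 30 + 31 + 30 + 31 + 31 + 30 + 31 + 30 + 31 + 31 + 28 + 31 + 30 + 31 + 30 + 1 = 1305.

1305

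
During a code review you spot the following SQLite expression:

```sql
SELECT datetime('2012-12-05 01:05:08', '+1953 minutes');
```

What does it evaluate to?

1953 minutes = 32h 33m; +1953 minutes from 2012-12-05 01:05:08 is 2012-12-06 09:38:08 (crosses midnight).

2012-12-06 09:38:08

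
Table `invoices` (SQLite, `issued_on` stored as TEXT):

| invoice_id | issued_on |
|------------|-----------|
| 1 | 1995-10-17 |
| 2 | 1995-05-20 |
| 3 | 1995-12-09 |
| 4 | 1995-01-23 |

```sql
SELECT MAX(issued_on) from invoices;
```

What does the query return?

1995-12-09

MAX over {1995-01-23, 1995-05-20, 1995-10-17, 1995-12-09}.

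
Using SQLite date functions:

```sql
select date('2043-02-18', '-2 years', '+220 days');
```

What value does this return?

2041-09-26

Adding -2 years to 2043-02-18 gives 2041-02-18.
Applying '+220 days' to 2041-02-18: counting 220 days forward gives 2041-09-26.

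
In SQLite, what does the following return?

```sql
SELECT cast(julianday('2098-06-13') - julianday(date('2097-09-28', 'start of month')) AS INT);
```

`start of month` rewinds 2097-09-28 to 2097-09-01.
29 days remain in September 2097 after the 1st (30 − 1).
Full months from October 2097 through May 2098 contribute their day counts.
Then 13 days into June 2098.
Total: 29 + 31 + 30 + 31 + 31 + 28 + 31 + 30 + 31 + 13 = 285.

285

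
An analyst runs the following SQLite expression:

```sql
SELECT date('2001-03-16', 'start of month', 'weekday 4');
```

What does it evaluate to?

`start of month` rewinds 2001-03-16 to 2001-03-01.
`weekday 4` advances to the next Thursday; 2001-03-01 is already a Thursday, so it stays at 2001-03-01.

2001-03-01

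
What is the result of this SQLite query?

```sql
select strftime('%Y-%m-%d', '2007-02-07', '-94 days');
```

2006-11-05

First apply '-94 days': 2007-02-07 → 2006-11-05.
`%Y-%m-%d` extracts the ISO date: 2006-11-05.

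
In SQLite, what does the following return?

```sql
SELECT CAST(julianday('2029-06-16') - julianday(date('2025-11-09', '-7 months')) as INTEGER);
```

Adding -7 months to 2025-11-09 gives 2025-04-09.
21 days remain in April 2025 after the 9th (30 − 9).
Full months from May 2025 through May 2029 contribute their day counts.
Then 16 days into June 2029.
Total: 21 + 31 + 30 + 31 + 31 + 30 + 31 + 30 + 31 + 31 + 28 + 31 + 30 + 31 + 30 + 31 + 31 + 30 + 31 + 30 + 31 + 31 + 28 + 31 + 30 + 31 + 30 + 31 + 31 + 30 + 31 + 30 + 31 + 31 + 29 + 31 + 30 + 31 + 30 + 31 + 31 + 30 + 31 + 30 + 31 + 31 + 28 + 31 + 30 + 31 + 16 = 1529.

1529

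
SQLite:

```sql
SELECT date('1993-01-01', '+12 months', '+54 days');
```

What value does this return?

1994-02-24

Adding +12 months to 1993-01-01 gives 1994-01-01.
Applying '+54 days' to 1994-01-01: counting 54 days forward gives 1994-02-24.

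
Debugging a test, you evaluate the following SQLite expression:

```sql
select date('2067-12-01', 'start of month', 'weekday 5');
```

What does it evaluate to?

`start of month` rewinds 2067-12-01 to 2067-12-01.
`weekday 5` advances to the next Friday; 2067-12-01 is a Thursday, so it moves forward to 2067-12-02.

2067-12-02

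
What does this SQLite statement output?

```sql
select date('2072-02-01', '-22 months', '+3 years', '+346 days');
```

2074-03-13

Adding -22 months to 2072-02-01 gives 2070-04-01.
Adding +3 years to 2070-04-01 gives 2073-04-01.
Applying '+346 days' to 2073-04-01: counting 346 days forward gives 2074-03-13.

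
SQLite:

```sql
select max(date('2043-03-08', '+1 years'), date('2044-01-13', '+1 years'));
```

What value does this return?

2045-01-13

date('2043-03-08', '+1 years') → 2044-03-08.
date('2044-01-13', '+1 years') → 2045-01-13.
Later of the two is 2045-01-13.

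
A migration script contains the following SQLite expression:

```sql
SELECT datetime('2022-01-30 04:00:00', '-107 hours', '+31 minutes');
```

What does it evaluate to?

2022-01-25 17:31:00

-107 hours from 2022-01-30 04:00:00 is 2022-01-25 17:00:00 (crosses midnight).
+31 minutes from 2022-01-25 17:00:00 is 2022-01-25 17:31:00.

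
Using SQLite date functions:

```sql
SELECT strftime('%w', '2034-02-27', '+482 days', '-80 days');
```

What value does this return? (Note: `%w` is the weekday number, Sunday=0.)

4

First apply '+482 days', '-80 days': 2034-02-27 → 2035-04-05.
2035-04-05 is a Thursday; with Sunday=0 that is 4.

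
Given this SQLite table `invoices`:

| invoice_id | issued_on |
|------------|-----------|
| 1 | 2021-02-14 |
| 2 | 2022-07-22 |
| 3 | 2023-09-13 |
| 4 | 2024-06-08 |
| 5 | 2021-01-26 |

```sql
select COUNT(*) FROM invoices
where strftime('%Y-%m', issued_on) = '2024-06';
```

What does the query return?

1

Rows with year-month 2024-06: 2024-06-08 → 1.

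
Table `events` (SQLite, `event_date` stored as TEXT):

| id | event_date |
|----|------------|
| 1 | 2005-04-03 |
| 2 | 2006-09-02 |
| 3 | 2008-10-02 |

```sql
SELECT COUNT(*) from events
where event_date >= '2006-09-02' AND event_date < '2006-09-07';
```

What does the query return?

1

Rows in [2006-09-02, 2006-09-07): 2006-09-02 → 1 row.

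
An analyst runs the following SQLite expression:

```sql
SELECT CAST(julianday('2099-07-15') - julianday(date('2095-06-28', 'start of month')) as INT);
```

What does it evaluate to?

`start of month` rewinds 2095-06-28 to 2095-06-01.
29 days remain in June 2095 after the 1st (30 − 1).
Full months from July 2095 through June 2099 contribute their day counts.
Then 15 days into July 2099.
Total: 29 + 31 + 31 + 30 + 31 + 30 + 31 + 31 + 29 + 31 + 30 + 31 + 30 + 31 + 31 + 30 + 31 + 30 + 31 + 31 + 28 + 31 + 30 + 31 + 30 + 31 + 31 + 30 + 31 + 30 + 31 + 31 + 28 + 31 + 30 + 31 + 30 + 31 + 31 + 30 + 31 + 30 + 31 + 31 + 28 + 31 + 30 + 31 + 30 + 15 = 1505.

1505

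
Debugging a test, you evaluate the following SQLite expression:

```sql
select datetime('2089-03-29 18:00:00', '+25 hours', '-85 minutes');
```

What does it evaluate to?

2089-03-30 17:35:00

+25 hours from 2089-03-29 18:00:00 is 2089-03-30 19:00:00 (crosses midnight).
85 minutes = 1h 25m; -85 minutes from 2089-03-30 19:00:00 is 2089-03-30 17:35:00.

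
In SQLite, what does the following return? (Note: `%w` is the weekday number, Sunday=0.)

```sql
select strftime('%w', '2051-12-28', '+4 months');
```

0

First apply '+4 months': 2051-12-28 → 2052-04-28.
2052-04-28 is a Sunday; with Sunday=0 that is 0.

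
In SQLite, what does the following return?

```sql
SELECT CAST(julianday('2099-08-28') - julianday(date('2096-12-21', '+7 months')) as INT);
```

768

Adding +7 months to 2096-12-21 gives 2097-07-21.
10 days remain in July 2097 after the 21st (31 − 21).
Full months from August 2097 through July 2099 contribute their day counts.
Then 28 days into August 2099.
Total: 10 + 31 + 30 + 31 + 30 + 31 + 31 + 28 + 31 + 30 + 31 + 30 + 31 + 31 + 30 + 31 + 30 + 31 + 31 + 28 + 31 + 30 + 31 + 30 + 31 + 28 = 768.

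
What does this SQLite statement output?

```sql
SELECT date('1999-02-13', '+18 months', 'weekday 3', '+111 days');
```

Adding +18 months to 1999-02-13 gives 2000-08-13.
`weekday 3` advances to the next Wednesday; 2000-08-13 is a Sunday, so it moves forward to 2000-08-16.
Applying '+111 days' to 2000-08-16: counting 111 days forward gives 2000-12-05.

2000-12-05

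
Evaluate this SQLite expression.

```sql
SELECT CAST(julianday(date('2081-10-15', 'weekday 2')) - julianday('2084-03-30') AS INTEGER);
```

`weekday 2` advances to the next Tuesday; 2081-10-15 is a Wednesday, so it moves forward to 2081-10-21.
10 days remain in October 2081 after the 21st (31 − 21).
Full months from November 2081 through February 2084 contribute their day counts.
Then 30 days into March 2084.
Total: 10 + 30 + 31 + 31 + 28 + 31 + 30 + 31 + 30 + 31 + 31 + 30 + 31 + 30 + 31 + 31 + 28 + 31 + 30 + 31 + 30 + 31 + 31 + 30 + 31 + 30 + 31 + 31 + 29 + 30 = 891.
The subtraction is earlier − later, so the result is −891 → -891.

-891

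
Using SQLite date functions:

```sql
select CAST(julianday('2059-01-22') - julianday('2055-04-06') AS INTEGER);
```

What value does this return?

24 days remain in April 2055 after the 6th (30 − 6).
Full months from May 2055 through December 2058 contribute their day counts.
Then 22 days into January 2059.
Total: 24 + 31 + 30 + 31 + 31 + 30 + 31 + 30 + 31 + 31 + 29 + 31 + 30 + 31 + 30 + 31 + 31 + 30 + 31 + 30 + 31 + 31 + 28 + 31 + 30 + 31 + 30 + 31 + 31 + 30 + 31 + 30 + 31 + 31 + 28 + 31 + 30 + 31 + 30 + 31 + 31 + 30 + 31 + 30 + 31 + 22 = 1387.

1387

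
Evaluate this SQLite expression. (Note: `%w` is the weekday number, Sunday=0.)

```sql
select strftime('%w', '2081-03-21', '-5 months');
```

First apply '-5 months': 2081-03-21 → 2080-10-21.
2080-10-21 is a Monday; with Sunday=0 that is 1.

1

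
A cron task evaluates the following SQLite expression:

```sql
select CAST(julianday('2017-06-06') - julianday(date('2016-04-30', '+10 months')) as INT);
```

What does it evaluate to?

Adding +10 months to 2016-04-30 targets 2017-02-30. February 2017 has only 28 days, so SQLite normalizes the 2-day overflow forward to 2017-03-02.
29 days remain in March 2017 after the 2nd (31 − 2).
April 2017: 30 days.
May 2017: 31 days.
Then 6 days into June 2017.
Total: 29 + 30 + 31 + 6 = 96.

96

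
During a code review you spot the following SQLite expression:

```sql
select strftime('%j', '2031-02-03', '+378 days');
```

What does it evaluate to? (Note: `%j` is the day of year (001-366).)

047

First apply '+378 days': 2031-02-03 → 2032-02-16.
Day-of-year for 2032-02-16: days since 2032-01-01 inclusive = 47, zero-padded to 047.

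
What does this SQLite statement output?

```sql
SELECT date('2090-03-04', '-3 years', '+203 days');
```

2087-09-23

Adding -3 years to 2090-03-04 gives 2087-03-04.
Applying '+203 days' to 2087-03-04: counting 203 days forward gives 2087-09-23.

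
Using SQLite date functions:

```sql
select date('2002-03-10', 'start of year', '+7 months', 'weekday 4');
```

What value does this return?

`start of year` rewinds 2002-03-10 to 2002-01-01.
Adding +7 months to 2002-01-01 gives 2002-08-01.
`weekday 4` advances to the next Thursday; 2002-08-01 is already a Thursday, so it stays at 2002-08-01.

2002-08-01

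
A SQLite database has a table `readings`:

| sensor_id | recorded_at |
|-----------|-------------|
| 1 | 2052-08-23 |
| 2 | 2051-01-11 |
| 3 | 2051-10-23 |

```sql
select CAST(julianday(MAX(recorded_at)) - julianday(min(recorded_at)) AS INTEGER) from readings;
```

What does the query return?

MIN = 2051-01-11, MAX = 2052-08-23.
20 days remain in January 2051 after the 11th (31 − 11).
Full months from February 2051 through July 2052 contribute their day counts.
Then 23 days into August 2052.
Total: 20 + 28 + 31 + 30 + 31 + 30 + 31 + 31 + 30 + 31 + 30 + 31 + 31 + 29 + 31 + 30 + 31 + 30 + 31 + 23 = 590.

590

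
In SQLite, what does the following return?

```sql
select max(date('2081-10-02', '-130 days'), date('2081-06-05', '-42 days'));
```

date('2081-10-02', '-130 days') → 2081-05-25.
date('2081-06-05', '-42 days') → 2081-04-24.
Later of the two is 2081-05-25.

2081-05-25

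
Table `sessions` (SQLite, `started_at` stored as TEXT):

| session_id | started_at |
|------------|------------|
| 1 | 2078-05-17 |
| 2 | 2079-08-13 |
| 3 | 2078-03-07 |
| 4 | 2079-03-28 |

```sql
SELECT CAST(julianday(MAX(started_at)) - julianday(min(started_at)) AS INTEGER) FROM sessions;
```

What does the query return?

524

MIN = 2078-03-07, MAX = 2079-08-13.
24 days remain in March 2078 after the 7th (31 − 7).
Full months from April 2078 through July 2079 contribute their day counts.
Then 13 days into August 2079.
Total: 24 + 30 + 31 + 30 + 31 + 31 + 30 + 31 + 30 + 31 + 31 + 28 + 31 + 30 + 31 + 30 + 31 + 13 = 524.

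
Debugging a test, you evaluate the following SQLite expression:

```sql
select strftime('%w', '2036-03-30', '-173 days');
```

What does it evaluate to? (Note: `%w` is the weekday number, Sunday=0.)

First apply '-173 days': 2036-03-30 → 2035-10-09.
2035-10-09 is a Tuesday; with Sunday=0 that is 2.

2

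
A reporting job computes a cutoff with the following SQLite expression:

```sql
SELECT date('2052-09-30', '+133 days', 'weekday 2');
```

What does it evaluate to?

Applying '+133 days' to 2052-09-30: counting 133 days forward gives 2053-02-10.
`weekday 2` advances to the next Tuesday; 2053-02-10 is a Monday, so it moves forward to 2053-02-11.

2053-02-11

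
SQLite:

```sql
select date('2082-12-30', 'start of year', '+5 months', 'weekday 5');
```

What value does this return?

2082-06-05

`start of year` rewinds 2082-12-30 to 2082-01-01.
Adding +5 months to 2082-01-01 gives 2082-06-01.
`weekday 5` advances to the next Friday; 2082-06-01 is a Monday, so it moves forward to 2082-06-05.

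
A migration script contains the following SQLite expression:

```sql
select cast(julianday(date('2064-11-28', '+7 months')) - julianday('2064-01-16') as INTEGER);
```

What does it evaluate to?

529

Adding +7 months to 2064-11-28 gives 2065-06-28.
15 days remain in January 2064 after the 16th (31 − 16).
Full months from February 2064 through May 2065 contribute their day counts.
Then 28 days into June 2065.
Total: 15 + 29 + 31 + 30 + 31 + 30 + 31 + 31 + 30 + 31 + 30 + 31 + 31 + 28 + 31 + 30 + 31 + 28 = 529.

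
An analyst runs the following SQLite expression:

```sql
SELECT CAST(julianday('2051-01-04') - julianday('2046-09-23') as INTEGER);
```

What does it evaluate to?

7 days remain in September 2046 after the 23rd (30 − 23).
Full months from October 2046 through December 2050 contribute their day counts.
Then 4 days into January 2051.
Total: 7 + 31 + 30 + 31 + 31 + 28 + 31 + 30 + 31 + 30 + 31 + 31 + 30 + 31 + 30 + 31 + 31 + 29 + 31 + 30 + 31 + 30 + 31 + 31 + 30 + 31 + 30 + 31 + 31 + 28 + 31 + 30 + 31 + 30 + 31 + 31 + 30 + 31 + 30 + 31 + 31 + 28 + 31 + 30 + 31 + 30 + 31 + 31 + 30 + 31 + 30 + 31 + 4 = 1564.

1564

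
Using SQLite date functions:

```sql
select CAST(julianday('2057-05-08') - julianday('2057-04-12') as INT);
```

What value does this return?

26

18 days remain in April 2057 after the 12th (30 − 12).
Then 8 days into May 2057.
Total: 18 + 8 = 26.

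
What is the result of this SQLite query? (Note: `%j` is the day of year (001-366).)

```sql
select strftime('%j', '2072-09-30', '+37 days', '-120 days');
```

First apply '+37 days', '-120 days': 2072-09-30 → 2072-07-09.
Day-of-year for 2072-07-09: days since 2072-01-01 inclusive = 191, zero-padded to 191.

191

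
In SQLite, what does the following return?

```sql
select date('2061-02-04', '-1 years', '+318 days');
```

2060-12-18

Adding -1 year to 2061-02-04 gives 2060-02-04.
Applying '+318 days' to 2060-02-04: counting 318 days forward gives 2060-12-18.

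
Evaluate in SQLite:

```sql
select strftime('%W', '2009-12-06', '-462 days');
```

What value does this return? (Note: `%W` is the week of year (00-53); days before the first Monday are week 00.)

34

First apply '-462 days': 2009-12-06 → 2008-08-31.
2008-08-31 is a Sunday. SQLite's %W counts Mondays since the year started; the result is 34.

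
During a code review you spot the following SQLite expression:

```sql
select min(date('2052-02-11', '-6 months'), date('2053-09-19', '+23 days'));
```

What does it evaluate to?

date('2052-02-11', '-6 months') → 2051-08-11.
date('2053-09-19', '+23 days') → 2053-10-12.
Earlier of the two is 2051-08-11.

2051-08-11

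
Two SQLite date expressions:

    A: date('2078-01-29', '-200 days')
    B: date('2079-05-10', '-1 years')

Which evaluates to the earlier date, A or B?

A

A = 2077-07-13.
B = 2078-05-10.
A is earlier.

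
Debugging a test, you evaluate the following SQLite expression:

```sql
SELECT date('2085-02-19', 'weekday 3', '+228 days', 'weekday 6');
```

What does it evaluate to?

2085-10-13

`weekday 3` advances to the next Wednesday; 2085-02-19 is a Monday, so it moves forward to 2085-02-21.
Applying '+228 days' to 2085-02-21: counting 228 days forward gives 2085-10-07.
`weekday 6` advances to the next Saturday; 2085-10-07 is a Sunday, so it moves forward to 2085-10-13.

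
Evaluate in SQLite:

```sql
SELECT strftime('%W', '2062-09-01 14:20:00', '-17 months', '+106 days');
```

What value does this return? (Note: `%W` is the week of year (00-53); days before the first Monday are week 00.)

28

First apply '-17 months', '+106 days': 2062-09-01 14:20:00 → 2061-07-16 14:20:00.
2061-07-16 is a Saturday. SQLite's %W counts Mondays since the year started; the result is 28.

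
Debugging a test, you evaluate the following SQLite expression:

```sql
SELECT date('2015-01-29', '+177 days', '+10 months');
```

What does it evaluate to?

2016-05-25

Applying '+177 days' to 2015-01-29: counting 177 days forward gives 2015-07-25.
Adding +10 months to 2015-07-25 gives 2016-05-25.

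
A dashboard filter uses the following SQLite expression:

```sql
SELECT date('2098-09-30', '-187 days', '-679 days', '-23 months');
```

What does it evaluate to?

2094-06-17

Applying '-187 days' to 2098-09-30: counting 187 days back gives 2098-03-27.
Applying '-679 days' to 2098-03-27: counting 679 days back gives 2096-05-17.
Adding -23 months to 2096-05-17 gives 2094-06-17.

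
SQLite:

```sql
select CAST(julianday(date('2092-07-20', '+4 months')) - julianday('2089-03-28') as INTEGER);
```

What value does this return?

Adding +4 months to 2092-07-20 gives 2092-11-20.
3 days remain in March 2089 after the 28th (31 − 28).
Full months from April 2089 through October 2092 contribute their day counts.
Then 20 days into November 2092.
Total: 3 + 30 + 31 + 30 + 31 + 31 + 30 + 31 + 30 + 31 + 31 + 28 + 31 + 30 + 31 + 30 + 31 + 31 + 30 + 31 + 30 + 31 + 31 + 28 + 31 + 30 + 31 + 30 + 31 + 31 + 30 + 31 + 30 + 31 + 31 + 29 + 31 + 30 + 31 + 30 + 31 + 31 + 30 + 31 + 20 = 1333.

1333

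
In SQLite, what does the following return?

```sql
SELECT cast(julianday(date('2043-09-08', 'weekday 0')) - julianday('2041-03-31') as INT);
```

`weekday 0` advances to the next Sunday; 2043-09-08 is a Tuesday, so it moves forward to 2043-09-13.
0 days remain in March 2041 after the 31st (31 − 31).
Full months from April 2041 through August 2043 contribute their day counts.
Then 13 days into September 2043.
Total: 0 + 30 + 31 + 30 + 31 + 31 + 30 + 31 + 30 + 31 + 31 + 28 + 31 + 30 + 31 + 30 + 31 + 31 + 30 + 31 + 30 + 31 + 31 + 28 + 31 + 30 + 31 + 30 + 31 + 31 + 13 = 896.

896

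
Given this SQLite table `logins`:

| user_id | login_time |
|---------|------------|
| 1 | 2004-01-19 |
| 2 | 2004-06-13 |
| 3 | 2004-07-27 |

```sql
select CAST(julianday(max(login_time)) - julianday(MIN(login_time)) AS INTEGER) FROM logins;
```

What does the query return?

MIN = 2004-01-19, MAX = 2004-07-27.
12 days remain in January 2004 after the 19th (31 − 19).
February 2004: 29 days (leap year).
March 2004: 31 days.
April 2004: 30 days.
May 2004: 31 days.
June 2004: 30 days.
Then 27 days into July 2004.
Total: 12 + 29 + 31 + 30 + 31 + 30 + 27 = 190.

190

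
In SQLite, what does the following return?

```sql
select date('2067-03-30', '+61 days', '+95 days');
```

Applying '+61 days' to 2067-03-30: counting 61 days forward gives 2067-05-30.
Applying '+95 days' to 2067-05-30: counting 95 days forward gives 2067-09-02.

2067-09-02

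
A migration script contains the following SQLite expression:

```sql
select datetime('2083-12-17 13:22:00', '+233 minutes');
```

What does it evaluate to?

233 minutes = 3h 53m; +233 minutes from 2083-12-17 13:22:00 is 2083-12-17 17:15:00.

2083-12-17 17:15:00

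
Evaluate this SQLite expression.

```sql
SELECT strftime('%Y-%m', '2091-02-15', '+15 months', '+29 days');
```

First apply '+15 months', '+29 days': 2091-02-15 → 2092-06-13.
`%Y-%m` extracts the year-month: 2092-06.

2092-06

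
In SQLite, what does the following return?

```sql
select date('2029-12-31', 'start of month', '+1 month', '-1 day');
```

`start of month` rewinds 2029-12-31 to 2029-12-01.
Adding +1 month to 2029-12-01 gives 2030-01-01.
Going back 1 day from 2030-01-01 reaches 2029-12-31 (last day of December, 31 days).

2029-12-31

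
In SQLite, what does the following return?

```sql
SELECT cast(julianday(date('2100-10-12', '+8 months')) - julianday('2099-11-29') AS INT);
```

Adding +8 months to 2100-10-12 gives 2101-06-12.
1 day remains in November 2099 after the 29th (30 − 29).
Full months from December 2099 through May 2101 contribute their day counts.
Then 12 days into June 2101.
Total: 1 + 31 + 31 + 28 + 31 + 30 + 31 + 30 + 31 + 31 + 30 + 31 + 30 + 31 + 31 + 28 + 31 + 30 + 31 + 12 = 560.

560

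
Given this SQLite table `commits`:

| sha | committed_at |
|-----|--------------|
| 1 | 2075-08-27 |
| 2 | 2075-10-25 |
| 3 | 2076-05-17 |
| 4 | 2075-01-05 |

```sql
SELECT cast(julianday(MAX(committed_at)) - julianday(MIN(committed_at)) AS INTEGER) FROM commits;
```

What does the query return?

MIN = 2075-01-05, MAX = 2076-05-17.
26 days remain in January 2075 after the 5th (31 − 5).
Full months from February 2075 through April 2076 contribute their day counts.
Then 17 days into May 2076.
Total: 26 + 28 + 31 + 30 + 31 + 30 + 31 + 31 + 30 + 31 + 30 + 31 + 31 + 29 + 31 + 30 + 17 = 498.

498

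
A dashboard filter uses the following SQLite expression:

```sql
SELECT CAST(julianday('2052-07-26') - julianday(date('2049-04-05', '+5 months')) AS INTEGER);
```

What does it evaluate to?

Adding +5 months to 2049-04-05 gives 2049-09-05.
25 days remain in September 2049 after the 5th (30 − 5).
Full months from October 2049 through June 2052 contribute their day counts.
Then 26 days into July 2052.
Total: 25 + 31 + 30 + 31 + 31 + 28 + 31 + 30 + 31 + 30 + 31 + 31 + 30 + 31 + 30 + 31 + 31 + 28 + 31 + 30 + 31 + 30 + 31 + 31 + 30 + 31 + 30 + 31 + 31 + 29 + 31 + 30 + 31 + 30 + 26 = 1055.

1055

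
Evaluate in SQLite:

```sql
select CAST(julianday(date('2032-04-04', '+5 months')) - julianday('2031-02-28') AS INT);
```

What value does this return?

554

Adding +5 months to 2032-04-04 gives 2032-09-04.
0 days remain in February 2031 after the 28th (28 − 28).
Full months from March 2031 through August 2032 contribute their day counts.
Then 4 days into September 2032.
Total: 0 + 31 + 30 + 31 + 30 + 31 + 31 + 30 + 31 + 30 + 31 + 31 + 29 + 31 + 30 + 31 + 30 + 31 + 31 + 4 = 554.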